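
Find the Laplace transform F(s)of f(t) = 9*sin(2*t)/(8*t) 9*atan(2/s)/8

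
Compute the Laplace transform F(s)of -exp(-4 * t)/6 -1/(6 * s+24)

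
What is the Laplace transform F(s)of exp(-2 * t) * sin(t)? 1/((s+2)^2+1)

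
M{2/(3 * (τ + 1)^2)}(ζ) -2 * pi * (ζ - 1)/(3 * sin(pi * ζ))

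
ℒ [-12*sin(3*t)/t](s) -12*atan(3/s)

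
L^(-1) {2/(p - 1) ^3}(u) u^2*exp(u) 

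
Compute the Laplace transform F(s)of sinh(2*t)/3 2/(3*(s^2-4))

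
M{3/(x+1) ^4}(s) gamma(s) * gamma(4 - s) /2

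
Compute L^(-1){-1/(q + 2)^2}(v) -v*exp(-2*v)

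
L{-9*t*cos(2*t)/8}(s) 9*(4 - s^2)/(8*(s^2 + 4)^2)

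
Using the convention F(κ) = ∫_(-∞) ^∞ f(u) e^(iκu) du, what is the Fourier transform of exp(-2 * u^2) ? sqrt(2) * sqrt(pi) * exp(-κ^2/8) /2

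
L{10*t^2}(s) 20/s^3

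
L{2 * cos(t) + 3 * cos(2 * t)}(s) 2 * s/(s^2 + 1) + 3 * s/(s^2 + 4)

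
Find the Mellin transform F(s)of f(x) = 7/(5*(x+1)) 7*pi*csc(pi*s)/5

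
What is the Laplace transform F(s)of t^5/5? 24/s^6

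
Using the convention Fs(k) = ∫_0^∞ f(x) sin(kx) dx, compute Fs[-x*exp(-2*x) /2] -2*k/(k^2 + 4) ^2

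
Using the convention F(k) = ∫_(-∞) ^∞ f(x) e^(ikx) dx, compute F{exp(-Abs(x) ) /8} 1/(4 * (k^2 + 1) ) 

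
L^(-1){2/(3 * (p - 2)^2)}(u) 2 * u * exp(2 * u)/3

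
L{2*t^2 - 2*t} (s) 4/s^3 - 2/s^2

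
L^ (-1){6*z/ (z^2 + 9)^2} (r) r*sin (3*r)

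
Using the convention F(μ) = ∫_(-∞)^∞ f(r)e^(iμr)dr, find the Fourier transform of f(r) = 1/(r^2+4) pi*exp(-2*Abs(μ))/2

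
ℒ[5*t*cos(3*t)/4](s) 5*(s^2 - 9)/(4*(s^2 + 9)^2)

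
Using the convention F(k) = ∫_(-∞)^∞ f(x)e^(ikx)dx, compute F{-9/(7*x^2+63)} -3*pi*exp(-3*Abs(k))/7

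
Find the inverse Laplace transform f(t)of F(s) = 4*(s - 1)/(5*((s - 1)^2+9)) 4*exp(t)*cos(3*t)/5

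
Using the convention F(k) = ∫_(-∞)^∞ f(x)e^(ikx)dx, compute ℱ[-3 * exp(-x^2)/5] -3 * sqrt(pi) * exp(-k^2/4)/5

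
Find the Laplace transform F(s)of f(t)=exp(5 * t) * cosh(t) (s - 5)/((s - 5)^2 - 1)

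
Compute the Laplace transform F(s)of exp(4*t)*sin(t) 1/((s - 4)^2 + 1)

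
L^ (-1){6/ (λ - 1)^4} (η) η^3*exp (η)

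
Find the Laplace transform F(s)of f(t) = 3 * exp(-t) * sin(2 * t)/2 3/((s + 1)^2 + 4)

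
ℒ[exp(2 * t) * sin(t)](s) 1/((s - 2) ^2 + 1) 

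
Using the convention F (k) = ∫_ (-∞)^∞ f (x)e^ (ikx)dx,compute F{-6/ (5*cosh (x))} -6*pi/ (5*cosh (pi*k/2))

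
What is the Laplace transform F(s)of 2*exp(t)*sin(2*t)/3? 4/(3*((s - 1)^2 + 4))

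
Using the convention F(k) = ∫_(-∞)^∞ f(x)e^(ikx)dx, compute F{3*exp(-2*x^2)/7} 3*sqrt(2)*sqrt(pi)*exp(-k^2/8)/14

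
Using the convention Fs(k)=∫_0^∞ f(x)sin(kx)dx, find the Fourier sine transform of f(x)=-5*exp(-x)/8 -5*k/(8*k^2 + 8)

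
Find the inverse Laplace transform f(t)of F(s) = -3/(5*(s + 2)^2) -3*t*exp(-2*t)/5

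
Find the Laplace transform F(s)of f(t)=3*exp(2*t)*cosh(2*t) 3*(s - 2)/(s*(s - 4))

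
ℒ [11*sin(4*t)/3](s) 44/(3*(s^2+16))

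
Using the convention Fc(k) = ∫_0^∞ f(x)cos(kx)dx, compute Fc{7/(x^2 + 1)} 7*pi*exp(-k)/2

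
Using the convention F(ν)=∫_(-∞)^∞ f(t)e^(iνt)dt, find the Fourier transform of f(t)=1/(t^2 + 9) pi*exp(-3*Abs(ν))/3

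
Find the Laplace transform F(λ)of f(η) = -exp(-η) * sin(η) -1/((λ+1)^2+1)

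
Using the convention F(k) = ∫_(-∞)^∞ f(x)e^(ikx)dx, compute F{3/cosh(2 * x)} 3 * pi/(2 * cosh(pi * k/4))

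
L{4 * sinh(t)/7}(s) 4/(7 * (s^2 - 1))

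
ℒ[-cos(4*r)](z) -z/(z^2 + 16)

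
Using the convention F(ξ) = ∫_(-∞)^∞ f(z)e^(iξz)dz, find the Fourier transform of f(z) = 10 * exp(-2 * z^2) 5 * sqrt(2) * sqrt(pi) * exp(-ξ^2/8)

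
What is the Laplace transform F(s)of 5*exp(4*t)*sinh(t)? 5/((s - 4)^2-1)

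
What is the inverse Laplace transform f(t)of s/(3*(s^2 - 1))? cosh(t)/3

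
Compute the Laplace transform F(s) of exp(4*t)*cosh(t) (s - 4) /((s - 4) ^2 - 1) 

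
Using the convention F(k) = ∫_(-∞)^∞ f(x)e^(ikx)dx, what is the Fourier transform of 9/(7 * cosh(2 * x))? 9 * pi/(14 * cosh(pi * k/4))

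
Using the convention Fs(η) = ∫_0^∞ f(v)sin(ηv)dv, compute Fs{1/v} pi/2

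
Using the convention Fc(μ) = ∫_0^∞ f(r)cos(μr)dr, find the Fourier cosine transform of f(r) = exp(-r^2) sqrt(pi)*exp(-μ^2/4)/2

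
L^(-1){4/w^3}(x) 2*x^2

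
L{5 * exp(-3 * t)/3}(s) 5/(3 * (s + 3))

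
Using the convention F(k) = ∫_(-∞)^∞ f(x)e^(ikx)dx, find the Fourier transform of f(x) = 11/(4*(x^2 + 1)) 11*pi*exp(-Abs(k))/4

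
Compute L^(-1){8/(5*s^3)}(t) 4*t^2/5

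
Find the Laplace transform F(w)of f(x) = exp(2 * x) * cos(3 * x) (w - 2)/((w - 2)^2 + 9)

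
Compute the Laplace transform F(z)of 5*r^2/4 5/(2*z^3)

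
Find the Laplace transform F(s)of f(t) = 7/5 7/(5 * s)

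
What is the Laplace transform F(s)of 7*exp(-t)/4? 7/(4*(s + 1))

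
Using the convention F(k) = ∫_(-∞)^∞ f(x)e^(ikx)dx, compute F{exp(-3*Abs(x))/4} 3/(2*(k^2 + 9))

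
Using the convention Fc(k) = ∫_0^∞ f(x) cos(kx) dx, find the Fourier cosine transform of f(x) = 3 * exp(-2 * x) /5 6/(5 * (k^2 + 4) ) 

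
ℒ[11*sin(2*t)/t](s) 11*atan(2/s)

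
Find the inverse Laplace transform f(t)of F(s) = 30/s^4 5*t^3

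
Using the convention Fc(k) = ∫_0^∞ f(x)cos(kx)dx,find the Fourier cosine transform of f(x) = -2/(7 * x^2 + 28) -pi * exp(-2 * k)/14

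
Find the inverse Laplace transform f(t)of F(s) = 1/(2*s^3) t^2/4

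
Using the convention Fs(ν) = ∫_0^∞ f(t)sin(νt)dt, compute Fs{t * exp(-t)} 2 * ν/(ν^2 + 1)^2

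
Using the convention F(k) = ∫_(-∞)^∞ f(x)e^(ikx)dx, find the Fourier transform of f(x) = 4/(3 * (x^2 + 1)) 4 * pi * exp(-Abs(k))/3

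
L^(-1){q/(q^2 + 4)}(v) cos(2 * v)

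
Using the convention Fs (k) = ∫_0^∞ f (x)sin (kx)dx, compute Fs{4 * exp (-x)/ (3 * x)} 4 * atan (k)/3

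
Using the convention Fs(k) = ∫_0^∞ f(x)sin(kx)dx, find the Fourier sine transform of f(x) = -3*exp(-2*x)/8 -3*k/(8*k^2+32)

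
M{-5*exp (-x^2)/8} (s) -5*gamma (s/2)/16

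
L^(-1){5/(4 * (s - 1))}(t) 5 * exp(t)/4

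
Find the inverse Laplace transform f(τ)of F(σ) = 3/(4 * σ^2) 3 * τ/4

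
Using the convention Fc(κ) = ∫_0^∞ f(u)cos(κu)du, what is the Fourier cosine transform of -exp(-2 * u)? -2/(κ^2 + 4)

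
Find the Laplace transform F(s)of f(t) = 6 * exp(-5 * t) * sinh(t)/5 6/(5 * ((s + 5)^2 - 1))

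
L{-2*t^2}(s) -4/s^3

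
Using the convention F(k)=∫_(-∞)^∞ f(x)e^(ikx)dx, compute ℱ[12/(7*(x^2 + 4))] 6*pi*exp(-2*Abs(k))/7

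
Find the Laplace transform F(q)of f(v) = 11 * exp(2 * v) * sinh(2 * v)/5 22/(5 * q * (q - 4))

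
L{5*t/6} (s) 5/ (6*s^2)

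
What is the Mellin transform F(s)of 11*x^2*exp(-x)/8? 11*gamma(s + 2)/8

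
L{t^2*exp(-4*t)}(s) 2/(s + 4)^3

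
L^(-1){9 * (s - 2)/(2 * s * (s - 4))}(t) 9 * exp(2 * t) * cosh(2 * t)/2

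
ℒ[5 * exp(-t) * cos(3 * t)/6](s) 5 * (s + 1)/(6 * ((s + 1)^2 + 9))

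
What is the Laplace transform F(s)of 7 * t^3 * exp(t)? 42/(s - 1)^4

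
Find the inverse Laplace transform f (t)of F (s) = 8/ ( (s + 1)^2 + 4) 4 * exp (-t) * sin (2 * t)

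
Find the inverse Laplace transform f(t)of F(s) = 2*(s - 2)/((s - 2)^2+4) 2*exp(2*t)*cos(2*t)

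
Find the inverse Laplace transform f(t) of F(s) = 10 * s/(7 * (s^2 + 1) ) 10 * cos(t) /7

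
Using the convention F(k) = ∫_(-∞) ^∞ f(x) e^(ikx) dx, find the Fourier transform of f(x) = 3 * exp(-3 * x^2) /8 sqrt(3) * sqrt(pi) * exp(-k^2/12) /8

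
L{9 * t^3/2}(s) 27/s^4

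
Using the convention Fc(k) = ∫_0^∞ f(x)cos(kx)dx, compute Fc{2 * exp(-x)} 2/(k^2 + 1)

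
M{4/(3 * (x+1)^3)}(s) 2 * pi * (s - 2) * (s - 1)/(3 * sin(pi * s))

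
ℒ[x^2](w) 2/w^3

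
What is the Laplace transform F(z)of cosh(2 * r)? z/(z^2 - 4)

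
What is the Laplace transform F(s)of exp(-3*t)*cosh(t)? (s + 3)/((s + 3)^2 - 1)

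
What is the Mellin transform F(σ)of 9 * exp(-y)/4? 9 * gamma(σ)/4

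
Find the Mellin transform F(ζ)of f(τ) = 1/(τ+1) pi*csc(pi*ζ)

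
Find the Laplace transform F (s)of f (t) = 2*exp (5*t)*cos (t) 2*(s - 5)/ ( (s - 5)^2 + 1)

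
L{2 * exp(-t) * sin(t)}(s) 2/((s + 1)^2 + 1)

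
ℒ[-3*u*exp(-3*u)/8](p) -3/(8*(p + 3)^2)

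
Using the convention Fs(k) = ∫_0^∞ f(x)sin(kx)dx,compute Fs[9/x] 9*pi/2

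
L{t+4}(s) 4/s+s^(-2)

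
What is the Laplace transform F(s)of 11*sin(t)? 11/(s^2 + 1)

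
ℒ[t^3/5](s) 6/(5 * s^4)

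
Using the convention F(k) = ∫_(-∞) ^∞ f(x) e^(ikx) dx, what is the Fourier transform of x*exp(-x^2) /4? I*sqrt(pi)*k*exp(-k^2/4) /8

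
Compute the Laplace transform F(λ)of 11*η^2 22/λ^3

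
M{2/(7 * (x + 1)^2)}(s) -2 * pi * (s - 1)/(7 * sin(pi * s))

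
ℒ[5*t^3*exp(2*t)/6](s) 5/(s - 2)^4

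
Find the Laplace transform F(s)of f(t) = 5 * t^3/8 15/(4 * s^4)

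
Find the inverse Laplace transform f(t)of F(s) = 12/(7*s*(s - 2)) 12*exp(t)*sinh(t)/7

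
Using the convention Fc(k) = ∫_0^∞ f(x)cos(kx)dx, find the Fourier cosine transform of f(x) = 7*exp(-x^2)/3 7*sqrt(pi)*exp(-k^2/4)/6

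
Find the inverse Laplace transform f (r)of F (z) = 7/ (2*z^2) 7*r/2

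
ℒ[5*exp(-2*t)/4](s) 5/(4*(s + 2))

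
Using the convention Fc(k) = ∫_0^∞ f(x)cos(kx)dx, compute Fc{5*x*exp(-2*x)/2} 5*(4 - k^2)/(2*(k^2 + 4)^2)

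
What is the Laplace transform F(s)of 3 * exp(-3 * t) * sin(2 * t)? 6/((s+3)^2+4)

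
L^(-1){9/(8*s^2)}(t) 9*t/8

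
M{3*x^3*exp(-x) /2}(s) 3*gamma(s + 3) /2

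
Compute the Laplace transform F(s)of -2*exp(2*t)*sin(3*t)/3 -2/((s - 2)^2 + 9)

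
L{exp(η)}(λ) 1/(λ - 1)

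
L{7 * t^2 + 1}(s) 14/s^3 + 1/s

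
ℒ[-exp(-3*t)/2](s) -1/(2*s+6)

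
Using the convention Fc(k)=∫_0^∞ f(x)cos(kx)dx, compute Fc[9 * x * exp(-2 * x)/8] 9 * (4 - k^2)/(8 * (k^2 + 4)^2)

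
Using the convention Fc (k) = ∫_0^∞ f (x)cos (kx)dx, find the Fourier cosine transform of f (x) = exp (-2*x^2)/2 sqrt (2)*sqrt (pi)*exp (-k^2/8)/8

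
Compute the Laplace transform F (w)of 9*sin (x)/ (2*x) 9*atan (1/w)/2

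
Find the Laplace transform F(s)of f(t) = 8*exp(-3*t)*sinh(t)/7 8/(7*((s + 3)^2 - 1))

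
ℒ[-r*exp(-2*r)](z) -1/(z + 2) ^2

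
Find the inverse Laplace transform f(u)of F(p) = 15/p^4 5 * u^3/2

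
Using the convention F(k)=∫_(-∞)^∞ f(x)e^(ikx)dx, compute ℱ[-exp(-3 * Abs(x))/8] -3/(4 * k^2+36)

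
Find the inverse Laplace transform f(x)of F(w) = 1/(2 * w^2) x/2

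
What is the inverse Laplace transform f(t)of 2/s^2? 2 * t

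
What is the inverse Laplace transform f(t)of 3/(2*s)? 3/2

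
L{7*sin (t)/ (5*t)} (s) 7*atan (1/s)/5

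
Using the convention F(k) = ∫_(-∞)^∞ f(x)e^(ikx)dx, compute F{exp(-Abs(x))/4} 1/(2*(k^2 + 1))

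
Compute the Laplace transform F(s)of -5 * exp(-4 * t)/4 -5/(4 * s + 16)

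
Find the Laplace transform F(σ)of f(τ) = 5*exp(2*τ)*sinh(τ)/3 5/(3*((σ - 2)^2-1))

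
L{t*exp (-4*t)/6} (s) 1/ (6*(s+4)^2)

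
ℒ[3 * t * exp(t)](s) 3/(s - 1)^2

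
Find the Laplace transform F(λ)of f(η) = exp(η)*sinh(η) 1/(λ*(λ - 2))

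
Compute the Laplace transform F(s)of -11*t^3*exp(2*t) -66/(s - 2)^4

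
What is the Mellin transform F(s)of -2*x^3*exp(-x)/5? -2*gamma(s + 3)/5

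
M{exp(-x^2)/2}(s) gamma(s/2)/4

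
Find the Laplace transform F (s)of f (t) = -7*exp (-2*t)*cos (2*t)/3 7*(-s - 2)/ (3*( (s+2)^2+4))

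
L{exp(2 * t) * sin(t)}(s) 1/((s - 2)^2 + 1)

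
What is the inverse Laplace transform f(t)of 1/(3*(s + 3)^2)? t*exp(-3*t)/3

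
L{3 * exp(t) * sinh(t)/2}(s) 3/(2 * s * (s - 2))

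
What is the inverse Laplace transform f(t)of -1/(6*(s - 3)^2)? -t*exp(3*t)/6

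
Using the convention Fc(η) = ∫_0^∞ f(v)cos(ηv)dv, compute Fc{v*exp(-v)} (1 - η^2)/(η^2 + 1)^2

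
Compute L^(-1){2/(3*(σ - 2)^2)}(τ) 2*τ*exp(2*τ)/3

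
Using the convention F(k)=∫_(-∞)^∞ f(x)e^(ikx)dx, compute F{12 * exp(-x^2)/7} 12 * sqrt(pi) * exp(-k^2/4)/7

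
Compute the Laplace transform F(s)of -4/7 -4/(7*s)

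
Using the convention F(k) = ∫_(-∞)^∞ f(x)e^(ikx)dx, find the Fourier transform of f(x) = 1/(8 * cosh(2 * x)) pi/(16 * cosh(pi * k/4))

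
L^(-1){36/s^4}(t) 6*t^3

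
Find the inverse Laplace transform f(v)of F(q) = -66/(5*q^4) -11*v^3/5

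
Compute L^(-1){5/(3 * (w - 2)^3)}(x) 5 * x^2 * exp(2 * x)/6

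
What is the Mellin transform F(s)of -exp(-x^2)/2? -gamma(s/2)/4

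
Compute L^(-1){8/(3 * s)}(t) 8/3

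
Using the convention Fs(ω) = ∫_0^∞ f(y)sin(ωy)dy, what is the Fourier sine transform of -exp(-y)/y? -atan(ω)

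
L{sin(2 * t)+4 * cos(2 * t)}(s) 4 * s/(s^2+4)+2/(s^2+4)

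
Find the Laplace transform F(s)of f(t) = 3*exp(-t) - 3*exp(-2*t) 3/(s + 1) - 3/(s + 2)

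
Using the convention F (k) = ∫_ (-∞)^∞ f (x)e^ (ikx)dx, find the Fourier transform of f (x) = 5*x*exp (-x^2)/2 5*I*sqrt (pi)*k*exp (-k^2/4)/4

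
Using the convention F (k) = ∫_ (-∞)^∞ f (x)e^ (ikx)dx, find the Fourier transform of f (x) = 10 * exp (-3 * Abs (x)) 60/ (k^2 + 9)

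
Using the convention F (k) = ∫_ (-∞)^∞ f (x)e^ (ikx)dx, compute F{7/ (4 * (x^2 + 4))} 7 * pi * exp (-2 * Abs (k))/8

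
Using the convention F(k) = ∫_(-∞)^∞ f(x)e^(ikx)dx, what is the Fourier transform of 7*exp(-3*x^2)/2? 7*sqrt(3)*sqrt(pi)*exp(-k^2/12)/6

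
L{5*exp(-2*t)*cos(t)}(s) 5*(s + 2)/((s + 2)^2 + 1)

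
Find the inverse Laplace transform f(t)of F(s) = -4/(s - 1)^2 -4 * t * exp(t)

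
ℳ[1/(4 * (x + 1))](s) pi * csc(pi * s)/4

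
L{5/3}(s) 5/(3 * s)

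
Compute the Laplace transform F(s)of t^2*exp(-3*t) 2/(s + 3)^3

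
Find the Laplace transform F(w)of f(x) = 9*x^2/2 9/w^3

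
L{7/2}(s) 7/(2*s)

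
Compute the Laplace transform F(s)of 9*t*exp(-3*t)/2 9/(2*(s+3)^2)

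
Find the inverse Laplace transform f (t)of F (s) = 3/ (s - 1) 3 * exp (t)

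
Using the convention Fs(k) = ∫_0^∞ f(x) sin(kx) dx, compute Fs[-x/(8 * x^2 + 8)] -pi * exp(-k) /16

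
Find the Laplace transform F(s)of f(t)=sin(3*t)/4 3/(4*(s^2 + 9))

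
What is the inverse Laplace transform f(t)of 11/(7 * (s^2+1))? 11 * sin(t)/7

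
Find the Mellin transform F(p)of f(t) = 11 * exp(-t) 11 * gamma(p)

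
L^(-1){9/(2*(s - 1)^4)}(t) 3*t^3*exp(t)/4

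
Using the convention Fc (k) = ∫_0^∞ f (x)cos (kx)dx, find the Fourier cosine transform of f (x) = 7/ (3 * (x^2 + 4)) 7 * pi * exp (-2 * k)/12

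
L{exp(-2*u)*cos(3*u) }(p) (p + 2) /((p + 2) ^2 + 9) 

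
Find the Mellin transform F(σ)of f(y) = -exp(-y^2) -gamma(σ/2)/2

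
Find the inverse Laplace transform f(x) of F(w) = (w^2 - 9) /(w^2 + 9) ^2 x * cos(3 * x) 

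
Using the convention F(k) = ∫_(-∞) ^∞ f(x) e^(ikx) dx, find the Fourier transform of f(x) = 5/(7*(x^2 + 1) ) 5*pi*exp(-Abs(k) ) /7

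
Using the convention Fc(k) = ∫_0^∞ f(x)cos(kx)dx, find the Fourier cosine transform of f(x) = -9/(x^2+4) -9*pi*exp(-2*k)/4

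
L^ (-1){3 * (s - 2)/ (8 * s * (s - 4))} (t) 3 * exp (2 * t) * cosh (2 * t)/8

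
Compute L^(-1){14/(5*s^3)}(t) 7*t^2/5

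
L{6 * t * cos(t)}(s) 6 * (s^2 - 1)/(s^2 + 1)^2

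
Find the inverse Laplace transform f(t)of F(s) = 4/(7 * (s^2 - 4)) 2 * sinh(2 * t)/7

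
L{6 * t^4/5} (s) 144/ (5 * s^5)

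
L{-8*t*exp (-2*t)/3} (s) -8/ (3*(s + 2)^2)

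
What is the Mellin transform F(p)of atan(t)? -pi * sec(pi * p/2)/(2 * p)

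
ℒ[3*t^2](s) 6/s^3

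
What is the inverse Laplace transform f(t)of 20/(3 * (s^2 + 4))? 10 * sin(2 * t)/3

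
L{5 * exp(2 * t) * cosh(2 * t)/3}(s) 5 * (s - 2)/(3 * s * (s - 4))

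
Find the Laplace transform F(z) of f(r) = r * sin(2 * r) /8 z/(2 * (z^2 + 4) ^2) 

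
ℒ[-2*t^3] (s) -12/s^4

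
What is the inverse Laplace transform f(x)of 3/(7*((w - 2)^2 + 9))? exp(2*x)*sin(3*x)/7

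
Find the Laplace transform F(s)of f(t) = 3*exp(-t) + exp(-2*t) 3/(s + 1) + 1/(s + 2)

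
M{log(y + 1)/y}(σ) -pi*csc(pi*σ)/(σ - 1)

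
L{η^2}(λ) 2/λ^3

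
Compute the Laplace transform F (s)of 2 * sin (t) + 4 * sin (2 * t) 8/ (s^2 + 4) + 2/ (s^2 + 1)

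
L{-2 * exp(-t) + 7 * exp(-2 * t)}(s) 7/(s + 2) - 2/(s + 1)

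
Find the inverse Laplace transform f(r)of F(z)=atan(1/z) sin(r)/r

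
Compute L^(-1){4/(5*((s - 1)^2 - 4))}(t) 2*exp(t)*sinh(2*t)/5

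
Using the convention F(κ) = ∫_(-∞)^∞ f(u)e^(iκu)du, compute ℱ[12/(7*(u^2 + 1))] 12*pi*exp(-Abs(κ))/7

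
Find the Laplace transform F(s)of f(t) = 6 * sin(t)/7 6/(7 * (s^2 + 1))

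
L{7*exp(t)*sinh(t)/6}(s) 7/(6*s*(s - 2))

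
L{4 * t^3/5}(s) 24/(5 * s^4)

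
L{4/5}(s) 4/(5*s) 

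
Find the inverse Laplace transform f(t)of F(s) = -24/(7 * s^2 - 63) -8 * sinh(3 * t)/7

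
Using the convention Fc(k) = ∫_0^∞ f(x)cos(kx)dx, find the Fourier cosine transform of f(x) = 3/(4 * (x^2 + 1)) 3 * pi * exp(-k)/8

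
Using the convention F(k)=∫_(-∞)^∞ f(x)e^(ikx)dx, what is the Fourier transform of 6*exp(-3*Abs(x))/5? 36/(5*(k^2+9))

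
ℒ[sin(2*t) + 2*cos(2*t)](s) 2/(s^2 + 4) + 2*s/(s^2 + 4)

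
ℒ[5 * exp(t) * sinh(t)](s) 5/(s * (s - 2))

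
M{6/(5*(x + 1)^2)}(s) -6*pi*(s - 1)/(5*sin(pi*s))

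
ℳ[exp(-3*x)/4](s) gamma(s)/(4*3^s)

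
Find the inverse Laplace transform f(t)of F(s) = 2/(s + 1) 2*exp(-t)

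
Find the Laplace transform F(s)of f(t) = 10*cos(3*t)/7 10*s/(7*(s^2 + 9))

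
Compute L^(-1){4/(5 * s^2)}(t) 4 * t/5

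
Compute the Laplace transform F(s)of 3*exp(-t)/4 3/(4*(s + 1))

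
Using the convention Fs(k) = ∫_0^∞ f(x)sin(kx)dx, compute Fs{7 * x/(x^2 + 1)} 7 * pi * exp(-k)/2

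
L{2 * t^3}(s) 12/s^4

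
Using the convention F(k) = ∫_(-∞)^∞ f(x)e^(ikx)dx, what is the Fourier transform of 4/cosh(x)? 4*pi/cosh(pi*k/2)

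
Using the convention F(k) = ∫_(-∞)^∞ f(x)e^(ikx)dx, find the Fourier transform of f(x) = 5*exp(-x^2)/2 5*sqrt(pi)*exp(-k^2/4)/2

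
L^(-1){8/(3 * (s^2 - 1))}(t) 8 * sinh(t)/3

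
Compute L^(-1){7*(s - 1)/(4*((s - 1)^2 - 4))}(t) 7*exp(t)*cosh(2*t)/4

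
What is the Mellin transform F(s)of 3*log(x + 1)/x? -3*pi*csc(pi*s)/(s - 1)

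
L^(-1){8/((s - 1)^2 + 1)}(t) 8*exp(t)*sin(t)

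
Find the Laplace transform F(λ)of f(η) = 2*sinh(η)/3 2/(3*(λ^2 - 1))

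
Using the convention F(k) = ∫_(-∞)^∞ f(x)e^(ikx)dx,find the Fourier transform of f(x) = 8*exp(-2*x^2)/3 4*sqrt(2)*sqrt(pi)*exp(-k^2/8)/3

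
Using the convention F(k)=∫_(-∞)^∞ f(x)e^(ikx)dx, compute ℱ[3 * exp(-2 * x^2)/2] 3 * sqrt(2) * sqrt(pi) * exp(-k^2/8)/4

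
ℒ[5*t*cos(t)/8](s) 5*(s^2 - 1)/(8*(s^2 + 1)^2)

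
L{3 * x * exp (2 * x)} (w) 3/ (w - 2)^2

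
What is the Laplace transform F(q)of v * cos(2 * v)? (q^2 - 4)/(q^2+4)^2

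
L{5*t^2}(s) 10/s^3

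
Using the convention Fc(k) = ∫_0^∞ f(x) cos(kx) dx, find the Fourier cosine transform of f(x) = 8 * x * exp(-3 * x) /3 8 * (9 - k^2) /(3 * (k^2 + 9) ^2) 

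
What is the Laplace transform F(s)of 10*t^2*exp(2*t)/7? 20/(7*(s - 2)^3)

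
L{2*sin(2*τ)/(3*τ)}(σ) 2*atan(2/σ)/3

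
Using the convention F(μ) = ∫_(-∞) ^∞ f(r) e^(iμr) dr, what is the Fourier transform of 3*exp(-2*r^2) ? 3*sqrt(2)*sqrt(pi)*exp(-μ^2/8) /2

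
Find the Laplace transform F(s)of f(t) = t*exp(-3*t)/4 1/(4*(s + 3)^2)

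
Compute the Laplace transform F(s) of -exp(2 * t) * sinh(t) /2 -1/(2 * (s - 2) ^2 - 2) 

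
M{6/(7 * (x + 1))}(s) 6 * pi * csc(pi * s)/7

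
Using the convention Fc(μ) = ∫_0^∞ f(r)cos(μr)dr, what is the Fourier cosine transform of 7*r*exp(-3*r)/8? 7*(9 - μ^2)/(8*(μ^2 + 9)^2)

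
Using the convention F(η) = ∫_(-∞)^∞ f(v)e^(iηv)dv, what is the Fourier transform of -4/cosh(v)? -4*pi/cosh(pi*η/2)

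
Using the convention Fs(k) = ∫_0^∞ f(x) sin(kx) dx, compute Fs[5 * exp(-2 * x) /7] 5 * k/(7 * (k^2+4) ) 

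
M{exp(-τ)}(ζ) gamma(ζ)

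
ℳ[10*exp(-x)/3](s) 10*gamma(s)/3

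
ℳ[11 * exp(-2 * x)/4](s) 11 * gamma(s)/(4 * 2^s)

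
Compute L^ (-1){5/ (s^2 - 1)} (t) 5 * sinh (t)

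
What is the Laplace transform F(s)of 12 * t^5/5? 288/s^6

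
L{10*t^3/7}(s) 60/(7*s^4) 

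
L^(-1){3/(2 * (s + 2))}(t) 3 * exp(-2 * t)/2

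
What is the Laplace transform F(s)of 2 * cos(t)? 2 * s/(s^2+1)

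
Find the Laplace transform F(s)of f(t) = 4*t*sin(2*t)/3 16*s/(3*(s^2 + 4)^2)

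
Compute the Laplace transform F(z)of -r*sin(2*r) -4*z/(z^2 + 4)^2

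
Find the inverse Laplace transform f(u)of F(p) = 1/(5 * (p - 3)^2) u * exp(3 * u)/5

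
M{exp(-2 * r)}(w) gamma(w)/2^w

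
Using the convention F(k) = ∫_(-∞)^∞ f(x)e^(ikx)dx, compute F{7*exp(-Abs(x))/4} 7/(2*(k^2 + 1))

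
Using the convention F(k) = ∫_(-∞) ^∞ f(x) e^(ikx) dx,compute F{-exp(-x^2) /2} -sqrt(pi)*exp(-k^2/4) /2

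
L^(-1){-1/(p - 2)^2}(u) -u * exp(2 * u)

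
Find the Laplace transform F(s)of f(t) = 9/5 9/(5*s)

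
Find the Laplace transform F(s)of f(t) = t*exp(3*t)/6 1/(6*(s - 3)^2)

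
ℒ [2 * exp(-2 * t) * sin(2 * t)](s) 4/((s + 2)^2 + 4)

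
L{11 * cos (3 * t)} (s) 11 * s/ (s^2 + 9)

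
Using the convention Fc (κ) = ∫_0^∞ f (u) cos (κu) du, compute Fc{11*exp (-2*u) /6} 11/ (3*(κ^2 + 4) ) 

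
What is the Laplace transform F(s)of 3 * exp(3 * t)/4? 3/(4 * (s - 3))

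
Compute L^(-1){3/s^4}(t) t^3/2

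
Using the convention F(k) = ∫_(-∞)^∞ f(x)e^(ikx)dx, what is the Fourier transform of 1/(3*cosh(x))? pi/(3*cosh(pi*k/2))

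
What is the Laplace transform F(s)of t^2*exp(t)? 2/(s - 1)^3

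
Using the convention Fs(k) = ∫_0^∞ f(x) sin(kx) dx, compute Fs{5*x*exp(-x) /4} 5*k/(2*(k^2 + 1) ^2) 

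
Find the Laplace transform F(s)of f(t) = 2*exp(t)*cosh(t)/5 2*(s - 1)/(5*s*(s - 2))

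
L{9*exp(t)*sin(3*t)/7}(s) 27/(7*((s - 1)^2 + 9))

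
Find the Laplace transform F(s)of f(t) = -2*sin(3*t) -6/(s^2 + 9)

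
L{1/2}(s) 1/(2 * s)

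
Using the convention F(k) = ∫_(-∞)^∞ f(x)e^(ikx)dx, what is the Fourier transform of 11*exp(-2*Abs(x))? 44/(k^2 + 4)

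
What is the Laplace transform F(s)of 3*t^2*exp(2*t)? 6/(s - 2)^3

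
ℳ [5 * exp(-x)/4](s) 5 * gamma(s)/4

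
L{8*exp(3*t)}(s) 8/(s - 3)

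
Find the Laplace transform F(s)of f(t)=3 3/s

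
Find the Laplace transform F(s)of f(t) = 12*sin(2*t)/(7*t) 12*atan(2/s)/7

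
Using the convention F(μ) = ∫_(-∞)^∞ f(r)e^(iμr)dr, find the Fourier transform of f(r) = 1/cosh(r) pi/cosh(pi*μ/2)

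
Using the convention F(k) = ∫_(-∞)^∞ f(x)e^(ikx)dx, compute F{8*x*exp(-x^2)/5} 4*I*sqrt(pi)*k*exp(-k^2/4)/5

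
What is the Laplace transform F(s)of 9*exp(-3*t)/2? 9/(2*(s+3))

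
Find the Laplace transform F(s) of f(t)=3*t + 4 4/s + 3/s^2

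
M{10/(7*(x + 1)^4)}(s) 5*gamma(s)*gamma(4 - s)/21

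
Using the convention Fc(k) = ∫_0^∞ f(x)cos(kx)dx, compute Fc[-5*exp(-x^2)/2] -5*sqrt(pi)*exp(-k^2/4)/4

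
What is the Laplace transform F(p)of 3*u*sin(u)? 6*p/(p^2+1)^2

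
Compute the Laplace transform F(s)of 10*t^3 60/s^4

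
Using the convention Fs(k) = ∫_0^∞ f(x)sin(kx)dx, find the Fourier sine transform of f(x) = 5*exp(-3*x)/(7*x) 5*atan(k/3)/7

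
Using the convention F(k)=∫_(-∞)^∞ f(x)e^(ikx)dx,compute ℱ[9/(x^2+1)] 9*pi*exp(-Abs(k))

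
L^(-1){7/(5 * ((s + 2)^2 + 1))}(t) 7 * exp(-2 * t) * sin(t)/5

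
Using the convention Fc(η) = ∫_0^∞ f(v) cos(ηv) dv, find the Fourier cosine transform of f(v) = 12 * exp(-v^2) 6 * sqrt(pi) * exp(-η^2/4) 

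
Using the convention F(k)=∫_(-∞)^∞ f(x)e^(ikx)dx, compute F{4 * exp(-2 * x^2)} 2 * sqrt(2) * sqrt(pi) * exp(-k^2/8)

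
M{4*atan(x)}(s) -2*pi*sec(pi*s/2)/s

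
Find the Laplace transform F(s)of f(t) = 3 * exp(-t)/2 3/(2 * (s + 1))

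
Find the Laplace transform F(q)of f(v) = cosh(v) q/(q^2 - 1)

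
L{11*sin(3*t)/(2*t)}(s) 11*atan(3/s)/2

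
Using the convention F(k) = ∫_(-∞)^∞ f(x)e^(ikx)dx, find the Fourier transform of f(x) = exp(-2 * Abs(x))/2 2/(k^2+4)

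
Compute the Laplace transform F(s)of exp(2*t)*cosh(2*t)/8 (s - 2)/(8*s*(s - 4))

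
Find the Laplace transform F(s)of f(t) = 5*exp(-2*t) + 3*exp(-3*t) 3/(s + 3) + 5/(s + 2)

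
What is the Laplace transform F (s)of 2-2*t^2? 2/s - 4/s^3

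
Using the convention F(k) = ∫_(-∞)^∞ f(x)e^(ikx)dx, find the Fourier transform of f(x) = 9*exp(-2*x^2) 9*sqrt(2)*sqrt(pi)*exp(-k^2/8)/2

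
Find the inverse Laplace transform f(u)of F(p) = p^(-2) u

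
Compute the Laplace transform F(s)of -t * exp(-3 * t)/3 -1/(3 * (s + 3)^2)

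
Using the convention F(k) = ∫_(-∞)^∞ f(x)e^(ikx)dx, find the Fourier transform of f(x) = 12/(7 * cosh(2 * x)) 6 * pi/(7 * cosh(pi * k/4))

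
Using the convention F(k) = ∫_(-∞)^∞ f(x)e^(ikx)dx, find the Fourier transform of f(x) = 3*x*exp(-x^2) 3*I*sqrt(pi)*k*exp(-k^2/4)/2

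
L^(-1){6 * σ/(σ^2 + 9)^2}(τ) τ * sin(3 * τ)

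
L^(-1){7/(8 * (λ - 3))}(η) 7 * exp(3 * η)/8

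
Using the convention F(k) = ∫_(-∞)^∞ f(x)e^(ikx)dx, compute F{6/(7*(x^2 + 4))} 3*pi*exp(-2*Abs(k))/7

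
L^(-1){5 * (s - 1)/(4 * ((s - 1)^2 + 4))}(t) 5 * exp(t) * cos(2 * t)/4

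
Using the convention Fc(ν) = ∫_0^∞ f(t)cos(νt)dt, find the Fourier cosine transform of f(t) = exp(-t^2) sqrt(pi)*exp(-ν^2/4)/2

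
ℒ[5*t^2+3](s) 10/s^3+3/s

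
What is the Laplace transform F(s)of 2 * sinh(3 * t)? 6/(s^2 - 9)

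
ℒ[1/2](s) 1/(2 * s)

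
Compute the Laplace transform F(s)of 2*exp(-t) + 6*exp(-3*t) 6/(s + 3) + 2/(s + 1)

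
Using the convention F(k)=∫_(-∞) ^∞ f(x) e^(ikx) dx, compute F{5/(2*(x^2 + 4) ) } 5*pi*exp(-2*Abs(k) ) /4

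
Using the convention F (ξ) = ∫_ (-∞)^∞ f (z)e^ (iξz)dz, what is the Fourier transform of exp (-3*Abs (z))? 6/ (ξ^2 + 9)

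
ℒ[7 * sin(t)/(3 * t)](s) 7 * atan(1/s)/3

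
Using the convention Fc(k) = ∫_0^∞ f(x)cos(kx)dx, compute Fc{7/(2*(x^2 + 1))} 7*pi*exp(-k)/4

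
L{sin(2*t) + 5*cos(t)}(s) 5*s/(s^2 + 1) + 2/(s^2 + 4)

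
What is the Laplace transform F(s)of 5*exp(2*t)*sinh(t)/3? 5/(3*((s - 2)^2 - 1))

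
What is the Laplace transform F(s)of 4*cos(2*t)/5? 4*s/(5*(s^2 + 4))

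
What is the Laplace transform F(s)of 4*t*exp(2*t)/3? 4/(3*(s - 2)^2)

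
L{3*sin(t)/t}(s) 3*atan(1/s)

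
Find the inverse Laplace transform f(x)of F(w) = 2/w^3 x^2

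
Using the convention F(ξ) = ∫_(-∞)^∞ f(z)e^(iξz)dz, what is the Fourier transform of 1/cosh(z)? pi/cosh(pi*ξ/2)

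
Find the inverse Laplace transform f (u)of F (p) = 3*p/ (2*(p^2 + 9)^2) u*sin (3*u)/4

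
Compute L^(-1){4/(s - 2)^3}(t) 2 * t^2 * exp(2 * t)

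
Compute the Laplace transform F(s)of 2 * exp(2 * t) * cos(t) 2 * (s - 2)/((s - 2)^2 + 1)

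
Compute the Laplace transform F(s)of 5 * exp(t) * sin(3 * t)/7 15/(7 * ((s - 1)^2+9))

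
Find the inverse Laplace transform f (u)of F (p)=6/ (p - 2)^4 u^3*exp (2*u)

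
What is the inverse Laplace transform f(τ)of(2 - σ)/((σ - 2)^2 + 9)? -exp(2*τ)*cos(3*τ)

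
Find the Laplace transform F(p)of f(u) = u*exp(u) (p - 1)^(-2)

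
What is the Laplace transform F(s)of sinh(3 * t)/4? 3/(4 * (s^2 - 9))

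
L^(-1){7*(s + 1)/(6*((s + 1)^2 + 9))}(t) 7*exp(-t)*cos(3*t)/6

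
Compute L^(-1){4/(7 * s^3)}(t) 2 * t^2/7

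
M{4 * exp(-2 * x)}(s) 2^(2 - s) * gamma(s)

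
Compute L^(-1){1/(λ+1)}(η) exp(-η)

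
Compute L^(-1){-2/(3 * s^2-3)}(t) -2 * sinh(t)/3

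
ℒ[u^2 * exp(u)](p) 2/(p - 1)^3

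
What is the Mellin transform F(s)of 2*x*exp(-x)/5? 2*gamma(s+1)/5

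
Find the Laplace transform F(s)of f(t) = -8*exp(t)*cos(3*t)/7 8*(1 - s)/(7*((s - 1)^2 + 9))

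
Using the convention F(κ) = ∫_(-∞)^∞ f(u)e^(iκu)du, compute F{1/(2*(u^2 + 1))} pi*exp(-Abs(κ))/2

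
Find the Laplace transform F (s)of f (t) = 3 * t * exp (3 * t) 3/ (s - 3)^2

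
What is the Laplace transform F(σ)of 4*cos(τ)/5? 4*σ/(5*(σ^2 + 1))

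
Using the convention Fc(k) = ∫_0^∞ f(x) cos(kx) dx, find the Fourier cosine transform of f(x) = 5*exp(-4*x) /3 20/(3*(k^2 + 16) ) 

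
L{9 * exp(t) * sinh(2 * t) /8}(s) 9/(4 * ((s - 1) ^2 - 4) ) 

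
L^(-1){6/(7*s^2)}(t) 6*t/7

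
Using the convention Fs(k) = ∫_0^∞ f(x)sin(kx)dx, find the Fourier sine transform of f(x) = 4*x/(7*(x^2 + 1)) 2*pi*exp(-k)/7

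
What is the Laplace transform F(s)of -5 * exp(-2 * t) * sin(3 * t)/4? -15/(4 * (s + 2)^2 + 36)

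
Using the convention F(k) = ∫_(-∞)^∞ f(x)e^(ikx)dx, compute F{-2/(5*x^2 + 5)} -2*pi*exp(-Abs(k))/5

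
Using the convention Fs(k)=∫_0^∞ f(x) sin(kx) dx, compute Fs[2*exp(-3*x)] 2*k/(k^2 + 9) 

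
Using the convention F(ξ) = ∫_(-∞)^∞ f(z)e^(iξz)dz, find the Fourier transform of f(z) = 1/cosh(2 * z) pi/(2 * cosh(pi * ξ/4))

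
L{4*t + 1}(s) 1/s + 4/s^2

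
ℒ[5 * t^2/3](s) 10/ (3 * s^3)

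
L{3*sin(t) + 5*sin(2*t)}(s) 10/(s^2 + 4) + 3/(s^2 + 1)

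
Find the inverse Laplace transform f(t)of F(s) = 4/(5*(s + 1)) 4*exp(-t)/5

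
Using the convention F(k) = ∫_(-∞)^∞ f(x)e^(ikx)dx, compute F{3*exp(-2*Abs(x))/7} 12/(7*(k^2 + 4))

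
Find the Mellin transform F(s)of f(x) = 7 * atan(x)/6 -7 * pi * sec(pi * s/2)/(12 * s)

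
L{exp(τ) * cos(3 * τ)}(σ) (σ - 1)/((σ - 1)^2+9)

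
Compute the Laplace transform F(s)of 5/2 5/(2 * s)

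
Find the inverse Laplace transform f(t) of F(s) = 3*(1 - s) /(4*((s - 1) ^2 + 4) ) -3*exp(t)*cos(2*t) /4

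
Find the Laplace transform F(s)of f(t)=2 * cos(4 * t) 2 * s/(s^2 + 16)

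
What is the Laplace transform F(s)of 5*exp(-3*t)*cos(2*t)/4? 5*(s + 3)/(4*((s + 3)^2 + 4))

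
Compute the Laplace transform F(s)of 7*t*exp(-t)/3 7/(3*(s + 1)^2)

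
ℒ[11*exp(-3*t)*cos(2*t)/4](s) 11*(s + 3)/(4*((s + 3)^2 + 4))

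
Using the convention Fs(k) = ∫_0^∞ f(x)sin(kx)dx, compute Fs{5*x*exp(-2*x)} 20*k/(k^2 + 4)^2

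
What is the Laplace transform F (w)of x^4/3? 8/w^5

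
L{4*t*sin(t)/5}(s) 8*s/(5*(s^2 + 1)^2)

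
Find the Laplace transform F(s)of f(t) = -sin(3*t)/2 -3/(2*s^2 + 18)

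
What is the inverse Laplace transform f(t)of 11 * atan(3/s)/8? 11 * sin(3 * t)/(8 * t)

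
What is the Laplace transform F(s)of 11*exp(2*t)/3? 11/(3*(s - 2))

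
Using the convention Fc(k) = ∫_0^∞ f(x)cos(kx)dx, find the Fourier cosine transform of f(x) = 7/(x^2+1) 7 * pi * exp(-k)/2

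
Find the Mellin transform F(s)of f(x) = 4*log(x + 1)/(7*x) -4*pi*csc(pi*s)/(7*s - 7)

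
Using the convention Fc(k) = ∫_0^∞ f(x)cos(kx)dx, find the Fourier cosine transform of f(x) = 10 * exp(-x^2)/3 5 * sqrt(pi) * exp(-k^2/4)/3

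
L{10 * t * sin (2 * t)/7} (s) 40 * s/ (7 * (s^2 + 4)^2)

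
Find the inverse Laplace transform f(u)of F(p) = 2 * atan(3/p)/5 2 * sin(3 * u)/(5 * u)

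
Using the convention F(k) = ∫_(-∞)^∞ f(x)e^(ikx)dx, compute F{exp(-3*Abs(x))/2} 3/(k^2 + 9)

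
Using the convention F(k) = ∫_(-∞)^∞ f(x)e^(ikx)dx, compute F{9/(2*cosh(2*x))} 9*pi/(4*cosh(pi*k/4))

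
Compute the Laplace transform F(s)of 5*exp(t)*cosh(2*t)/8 5*(s - 1)/(8*((s - 1)^2 - 4))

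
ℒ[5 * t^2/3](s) 10/ (3 * s^3)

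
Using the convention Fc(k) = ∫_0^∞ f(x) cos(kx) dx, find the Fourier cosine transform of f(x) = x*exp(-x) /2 (1 - k^2) /(2*(k^2+1) ^2) 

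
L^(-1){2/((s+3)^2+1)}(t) 2 * exp(-3 * t) * sin(t)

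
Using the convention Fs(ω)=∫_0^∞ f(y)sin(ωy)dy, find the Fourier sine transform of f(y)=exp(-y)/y atan(ω)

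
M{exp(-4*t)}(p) gamma(p)/4^p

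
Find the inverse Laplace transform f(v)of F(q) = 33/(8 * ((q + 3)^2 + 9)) 11 * exp(-3 * v) * sin(3 * v)/8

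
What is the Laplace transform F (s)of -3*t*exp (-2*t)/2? -3/ (2*(s + 2)^2)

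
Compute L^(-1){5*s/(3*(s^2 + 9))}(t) 5*cos(3*t)/3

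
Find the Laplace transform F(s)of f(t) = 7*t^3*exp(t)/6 7/(s - 1)^4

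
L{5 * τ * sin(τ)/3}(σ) 10 * σ/(3 * (σ^2 + 1)^2)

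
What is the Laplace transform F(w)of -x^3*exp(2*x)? -6/(w - 2)^4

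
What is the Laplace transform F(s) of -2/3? -2/(3*s) 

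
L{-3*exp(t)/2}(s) -3/(2*s - 2)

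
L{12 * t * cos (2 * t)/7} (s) 12 * (s^2 - 4)/ (7 * (s^2 + 4)^2)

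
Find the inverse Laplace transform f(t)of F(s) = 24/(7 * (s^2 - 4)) 12 * sinh(2 * t)/7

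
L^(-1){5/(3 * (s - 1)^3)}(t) 5 * t^2 * exp(t)/6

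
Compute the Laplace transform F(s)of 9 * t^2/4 9/(2 * s^3)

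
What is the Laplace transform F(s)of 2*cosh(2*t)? 2*s/(s^2 - 4)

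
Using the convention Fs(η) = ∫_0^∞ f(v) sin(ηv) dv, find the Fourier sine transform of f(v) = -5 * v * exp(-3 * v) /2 -15 * η/(η^2 + 9) ^2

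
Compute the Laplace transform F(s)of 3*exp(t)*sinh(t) 3/(s*(s - 2))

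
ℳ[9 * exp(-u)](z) 9 * gamma(z)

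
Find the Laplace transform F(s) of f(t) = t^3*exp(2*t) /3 2/(s - 2) ^4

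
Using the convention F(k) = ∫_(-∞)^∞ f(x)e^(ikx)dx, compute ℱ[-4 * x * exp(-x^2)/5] -2 * I * sqrt(pi) * k * exp(-k^2/4)/5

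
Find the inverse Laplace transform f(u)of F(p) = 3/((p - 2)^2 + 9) exp(2*u)*sin(3*u)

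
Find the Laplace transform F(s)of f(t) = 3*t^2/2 3/s^3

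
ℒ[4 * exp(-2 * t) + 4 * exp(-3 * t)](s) 4/(s + 2) + 4/(s + 3)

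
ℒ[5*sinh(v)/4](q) 5/(4*(q^2 - 1))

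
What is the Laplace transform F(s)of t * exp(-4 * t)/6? 1/(6 * (s + 4)^2)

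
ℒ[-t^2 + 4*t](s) 4/s^2 - 2/s^3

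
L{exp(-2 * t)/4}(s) 1/(4 * (s + 2))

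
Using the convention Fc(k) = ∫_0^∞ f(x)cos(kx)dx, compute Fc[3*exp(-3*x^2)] sqrt(3)*sqrt(pi)*exp(-k^2/12)/2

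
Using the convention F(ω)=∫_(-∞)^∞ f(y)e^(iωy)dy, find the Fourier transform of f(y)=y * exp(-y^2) I * sqrt(pi) * ω * exp(-ω^2/4)/2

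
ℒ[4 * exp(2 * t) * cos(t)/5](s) 4 * (s - 2)/(5 * ((s - 2)^2 + 1))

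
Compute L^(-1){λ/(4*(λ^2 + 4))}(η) cos(2*η)/4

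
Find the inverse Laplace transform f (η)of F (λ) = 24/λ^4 4 * η^3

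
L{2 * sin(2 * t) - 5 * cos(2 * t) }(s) 4/(s^2 + 4) - 5 * s/(s^2 + 4) 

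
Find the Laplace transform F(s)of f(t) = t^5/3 40/s^6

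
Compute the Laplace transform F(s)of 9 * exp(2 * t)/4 9/(4 * (s - 2))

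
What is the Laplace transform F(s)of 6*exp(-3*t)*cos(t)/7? 6*(s + 3)/(7*((s + 3)^2 + 1))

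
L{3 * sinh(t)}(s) 3/(s^2-1)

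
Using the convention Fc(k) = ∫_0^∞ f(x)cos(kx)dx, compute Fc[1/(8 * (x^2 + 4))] pi * exp(-2 * k)/32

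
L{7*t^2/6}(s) 7/(3*s^3)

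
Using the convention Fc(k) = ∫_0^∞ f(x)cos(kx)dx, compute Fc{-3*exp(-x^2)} -3*sqrt(pi)*exp(-k^2/4)/2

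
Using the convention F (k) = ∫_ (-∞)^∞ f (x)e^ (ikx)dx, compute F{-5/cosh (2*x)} -5*pi/ (2*cosh (pi*k/4))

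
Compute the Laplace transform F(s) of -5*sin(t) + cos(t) s/(s^2 + 1) - 5/(s^2 + 1) 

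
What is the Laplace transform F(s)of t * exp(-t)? (s+1)^(-2)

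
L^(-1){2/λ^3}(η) η^2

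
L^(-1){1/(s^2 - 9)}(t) sinh(3*t)/3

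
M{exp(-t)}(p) gamma(p)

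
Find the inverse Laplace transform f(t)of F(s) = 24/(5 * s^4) 4 * t^3/5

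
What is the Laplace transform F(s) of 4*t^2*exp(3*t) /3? 8/(3*(s - 3) ^3) 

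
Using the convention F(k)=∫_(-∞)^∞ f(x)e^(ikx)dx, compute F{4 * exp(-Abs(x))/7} 8/(7 * (k^2 + 1))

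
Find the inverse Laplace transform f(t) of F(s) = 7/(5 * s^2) 7 * t/5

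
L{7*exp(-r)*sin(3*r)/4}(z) 21/(4*((z + 1)^2 + 9))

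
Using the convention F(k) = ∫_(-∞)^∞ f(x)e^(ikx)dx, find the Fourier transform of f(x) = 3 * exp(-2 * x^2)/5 3 * sqrt(2) * sqrt(pi) * exp(-k^2/8)/10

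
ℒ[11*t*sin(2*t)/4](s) 11*s/(s^2+4)^2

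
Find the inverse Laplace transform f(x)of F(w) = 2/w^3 x^2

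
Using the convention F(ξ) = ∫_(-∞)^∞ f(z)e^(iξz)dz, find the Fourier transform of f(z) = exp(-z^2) sqrt(pi)*exp(-ξ^2/4)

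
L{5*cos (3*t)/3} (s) 5*s/ (3*(s^2 + 9))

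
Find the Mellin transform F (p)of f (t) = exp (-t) gamma (p)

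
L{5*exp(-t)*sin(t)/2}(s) 5/(2*((s+1)^2+1))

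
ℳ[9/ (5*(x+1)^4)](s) 3*gamma (s)*gamma (4 - s)/10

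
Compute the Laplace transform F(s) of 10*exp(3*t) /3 10/(3*(s - 3) ) 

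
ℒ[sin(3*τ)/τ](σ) atan(3/σ)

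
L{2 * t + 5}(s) 2/s^2 + 5/s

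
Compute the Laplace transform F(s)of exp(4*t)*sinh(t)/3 1/(3*((s - 4)^2-1))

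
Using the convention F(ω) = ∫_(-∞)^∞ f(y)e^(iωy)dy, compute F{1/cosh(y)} pi/cosh(pi * ω/2)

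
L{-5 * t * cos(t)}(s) 5 * (1 - s^2)/(s^2+1)^2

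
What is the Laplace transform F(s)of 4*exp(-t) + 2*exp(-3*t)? 4/(s + 1) + 2/(s + 3)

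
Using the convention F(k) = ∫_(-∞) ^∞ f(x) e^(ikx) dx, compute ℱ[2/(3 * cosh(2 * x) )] pi/(3 * cosh(pi * k/4) ) 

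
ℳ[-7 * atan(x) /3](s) 7 * pi * sec(pi * s/2) /(6 * s) 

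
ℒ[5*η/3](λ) 5/(3*λ^2)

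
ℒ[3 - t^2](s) 3/s - 2/s^3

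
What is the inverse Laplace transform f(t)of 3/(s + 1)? 3*exp(-t)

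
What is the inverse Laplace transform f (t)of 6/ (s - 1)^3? 3*t^2*exp (t)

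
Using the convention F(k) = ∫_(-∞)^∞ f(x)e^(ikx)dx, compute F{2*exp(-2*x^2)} sqrt(2)*sqrt(pi)*exp(-k^2/8)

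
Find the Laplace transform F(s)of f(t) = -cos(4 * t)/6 -s/(6 * s^2 + 96)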